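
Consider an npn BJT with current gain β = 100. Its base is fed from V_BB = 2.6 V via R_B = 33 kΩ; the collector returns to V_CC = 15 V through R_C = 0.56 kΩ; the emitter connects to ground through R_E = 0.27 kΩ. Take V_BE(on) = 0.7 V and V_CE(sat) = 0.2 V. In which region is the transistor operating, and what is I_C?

Assume active. Base-emitter loop: I_B = (V_BB − V_BE)/(R_B + (β+1)R_E) = (2.6 − 0.7)/(33 + 101×0.27) = 0.0315 mA.
I_C = β·I_B = 100×0.0315 = 3.15 mA.
V_CE = V_CC − I_C·R_C − I_E·R_E = 15 − 3.15×0.56 − 3.18×0.27 = 12.4 V > V_CE(sat), so the active-region assumption holds.

active; I_C ≈ 3.2 mA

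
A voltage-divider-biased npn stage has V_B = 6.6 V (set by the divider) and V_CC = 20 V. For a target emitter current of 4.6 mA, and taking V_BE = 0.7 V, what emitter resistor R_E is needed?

R_E ≈ 1.3 kΩ

V_E = V_B − V_BE = 6.6 − 0.7 = 5.9 V.
R_E = V_E / I_E = 5.9 / 4.6 = 1.28 kΩ.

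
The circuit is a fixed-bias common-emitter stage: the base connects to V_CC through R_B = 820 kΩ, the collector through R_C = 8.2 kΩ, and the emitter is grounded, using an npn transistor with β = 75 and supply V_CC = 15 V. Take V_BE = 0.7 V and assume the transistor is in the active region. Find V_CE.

V_CE ≈ 4.3 V

Base loop: V_CC = I_B·R_B + V_BE, so I_B = (15 − 0.7)/820 kΩ = 0.0174 mA.
In the active region I_C = β·I_B = 75 × 0.0174 = 1.31 mA.
Collector loop: V_CE = V_CC − I_C·R_C = 15 − 1.31×8.2 = 4.28 V.
Since V_CE = 4.28 V > V_CE(sat) ≈ 0.2 V, the transistor is in the active region as assumed.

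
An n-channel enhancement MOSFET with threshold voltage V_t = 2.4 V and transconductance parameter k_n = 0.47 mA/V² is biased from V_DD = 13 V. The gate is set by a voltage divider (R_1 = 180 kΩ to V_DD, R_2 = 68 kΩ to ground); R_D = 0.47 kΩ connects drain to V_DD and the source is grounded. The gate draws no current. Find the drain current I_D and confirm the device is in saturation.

V_G = V_DD·R_2/(R_1+R_2) = 13×68/248 = 3.56 V. With the source grounded, V_GS = V_G = 3.56 V.
Assume saturation: I_D = (k_n/2)(V_GS − V_t)² = (0.47/2)×(3.56 − 2.4)² = 0.235×1.16² = 0.319 mA.
V_DS = V_DD − I_D·R_D = 13 − 0.319×0.47 = 12.9 V.
Saturation requires V_DS ≥ V_GS − V_t = 1.16 V; 12.9 ≥ 1.16 ✓.

I_D ≈ 0.32 mA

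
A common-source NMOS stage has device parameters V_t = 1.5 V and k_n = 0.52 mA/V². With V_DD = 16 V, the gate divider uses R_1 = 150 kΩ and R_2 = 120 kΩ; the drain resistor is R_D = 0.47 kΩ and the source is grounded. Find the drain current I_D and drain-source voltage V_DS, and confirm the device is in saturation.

V_G = V_DD·R_2/(R_1+R_2) = 16×120/270 = 7.11 V. With the source grounded, V_GS = V_G = 7.11 V.
Assume saturation: I_D = (k_n/2)(V_GS − V_t)² = (0.52/2)×(7.11 − 1.5)² = 0.26×5.61² = 8.19 mA.
V_DS = V_DD − I_D·R_D = 16 − 8.19×0.47 = 12.2 V.
Saturation requires V_DS ≥ V_GS − V_t = 5.61 V; 12.2 ≥ 5.61 ✓.

I_D ≈ 8.2 mA, V_DS ≈ 12 V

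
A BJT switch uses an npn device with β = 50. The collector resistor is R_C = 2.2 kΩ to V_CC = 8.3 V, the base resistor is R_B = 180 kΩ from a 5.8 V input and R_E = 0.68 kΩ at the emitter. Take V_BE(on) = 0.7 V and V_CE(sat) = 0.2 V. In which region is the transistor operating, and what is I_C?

Assume active. Base-emitter loop: I_B = (V_BB − V_BE)/(R_B + (β+1)R_E) = (5.8 − 0.7)/(180 + 51×0.68) = 0.0238 mA.
I_C = β·I_B = 50×0.0238 = 1.19 mA.
V_CE = V_CC − I_C·R_C − I_E·R_E = 8.3 − 1.19×2.2 − 1.21×0.68 = 4.86 V > V_CE(sat), so the active-region assumption holds.

active; I_C ≈ 1.2 mA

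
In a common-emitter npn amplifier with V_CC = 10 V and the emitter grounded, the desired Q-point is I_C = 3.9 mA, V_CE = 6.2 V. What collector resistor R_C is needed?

R_C ≈ 0.97 kΩ

Collector loop: V_CC = I_C·R_C + V_CE.
R_C = (V_CC − V_CE)/I_C = (10 − 6.2)/3.9 = 0.974 kΩ.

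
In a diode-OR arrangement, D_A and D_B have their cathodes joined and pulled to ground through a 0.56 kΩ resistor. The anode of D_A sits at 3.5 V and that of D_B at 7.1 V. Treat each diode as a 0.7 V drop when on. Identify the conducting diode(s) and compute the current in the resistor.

Only D_B conducts; I_R ≈ 11 mA

Assume both conduct. Then node N would need to be at both 3.5−0.7 = 2.8 V and 7.1−0.7 = 6.4 V, which is impossible.
Assume only D_B conducts: V_N = 7.1 − 0.7 = 6.4 V, so I_R = 6.4/0.56 = 11.4 mA.
Check D_A: its anode-to-cathode voltage is 3.5 − 6.4 = -2.9 V < 0.7 V, so it is off. The assumption is consistent.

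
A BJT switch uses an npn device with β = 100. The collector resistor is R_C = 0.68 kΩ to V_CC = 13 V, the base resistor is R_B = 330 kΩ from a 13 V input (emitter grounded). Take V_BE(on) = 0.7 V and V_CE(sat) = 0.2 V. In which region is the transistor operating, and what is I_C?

Assume active. Base-emitter loop: I_B = (V_BB − V_BE)/R_B = (13 − 0.7)/330 = 0.0373 mA.
I_C = β·I_B = 100×0.0373 = 3.73 mA.
V_CE = V_CC − I_C·R_C = 13 − 3.73×0.68 = 10.5 V > V_CE(sat), so the active-region assumption holds.

active; I_C ≈ 3.7 mA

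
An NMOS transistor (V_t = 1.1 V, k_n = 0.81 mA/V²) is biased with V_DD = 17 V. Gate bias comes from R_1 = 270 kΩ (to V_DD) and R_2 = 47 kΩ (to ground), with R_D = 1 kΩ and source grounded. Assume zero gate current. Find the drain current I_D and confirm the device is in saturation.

I_D ≈ 0.82 mA

V_G = V_DD·R_2/(R_1+R_2) = 17×47/317 = 2.52 V. With the source grounded, V_GS = V_G = 2.52 V.
Assume saturation: I_D = (k_n/2)(V_GS − V_t)² = (0.81/2)×(2.52 − 1.1)² = 0.405×1.42² = 0.817 mA.
V_DS = V_DD − I_D·R_D = 17 − 0.817×1 = 16.2 V.
Saturation requires V_DS ≥ V_GS − V_t = 1.42 V; 16.2 ≥ 1.42 ✓.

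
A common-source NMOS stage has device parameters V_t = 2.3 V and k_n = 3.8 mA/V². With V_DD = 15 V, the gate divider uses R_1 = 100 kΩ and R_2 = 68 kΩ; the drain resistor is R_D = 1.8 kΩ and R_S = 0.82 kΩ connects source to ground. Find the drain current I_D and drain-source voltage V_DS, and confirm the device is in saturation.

I_D ≈ 3.1 mA, V_DS ≈ 7 V

V_G = V_DD·R_2/(R_1+R_2) = 15×68/168 = 6.07 V.
Assume saturation: I_D = (k_n/2)(V_GS − V_t)² with V_GS = V_G − I_D·R_S = 6.07 − 0.82·I_D.
Substituting gives 1.28·I_D² − 12.8·I_D + 27 = 0, with roots I_D = 3.05 or 6.93 mA.
The root I_D = 6.93 mA gives V_GS = 0.39 V ≤ V_t, so take I_D = 3.05 mA.
Then V_GS = 3.57 V and V_DS = V_DD − I_D(R_D+R_S) = 15 − 3.05×2.62 = 7 V.
Saturation requires V_DS ≥ V_GS − V_t = 1.27 V; 7 ≥ 1.27 ✓.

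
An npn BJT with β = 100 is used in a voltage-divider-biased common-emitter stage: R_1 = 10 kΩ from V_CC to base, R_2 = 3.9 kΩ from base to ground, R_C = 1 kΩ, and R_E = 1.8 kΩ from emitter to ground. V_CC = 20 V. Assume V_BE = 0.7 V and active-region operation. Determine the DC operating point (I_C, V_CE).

Thevenize the base divider: V_Th = V_CC·R_2/(R_1+R_2) = 20×3.9/13.9 = 5.61 V, R_Th = R_1‖R_2 = 2.81 kΩ.
Base-emitter loop: V_Th = I_B·R_Th + V_BE + (β+1)I_B·R_E, so I_B = (5.61 − 0.7) / (2.81 + 101×1.8) = 0.0266 mA.
I_C = β·I_B = 100×0.0266 = 2.66 mA, and I_E = (β+1)I_B = 2.69 mA.
V_CE = V_CC − I_C·R_C − I_E·R_E = 20 − 2.66×1 − 2.69×1.8 = 12.5 V.
V_CE = 12.5 V > 0.2 V confirms active-region operation.

I_C ≈ 2.7 mA, V_CE ≈ 13 V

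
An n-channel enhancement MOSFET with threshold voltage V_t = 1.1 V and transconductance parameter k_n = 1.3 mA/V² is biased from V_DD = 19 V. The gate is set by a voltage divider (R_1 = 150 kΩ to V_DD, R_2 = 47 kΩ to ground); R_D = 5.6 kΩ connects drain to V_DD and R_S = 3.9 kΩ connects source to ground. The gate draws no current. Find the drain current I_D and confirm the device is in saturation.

V_G = V_DD·R_2/(R_1+R_2) = 19×47/197 = 4.53 V.
Assume saturation: I_D = (k_n/2)(V_GS − V_t)² with V_GS = V_G − I_D·R_S = 4.53 − 3.9·I_D.
Substituting gives 9.89·I_D² − 18.4·I_D + 7.66 = 0, with roots I_D = 0.628 or 1.23 mA.
The root I_D = 1.23 mA gives V_GS = -0.278 V ≤ V_t, so take I_D = 0.628 mA.
Then V_GS = 2.08 V and V_DS = V_DD − I_D(R_D+R_S) = 19 − 0.628×9.5 = 13 V.
Saturation requires V_DS ≥ V_GS − V_t = 0.983 V; 13 ≥ 0.983 ✓.

I_D ≈ 0.63 mA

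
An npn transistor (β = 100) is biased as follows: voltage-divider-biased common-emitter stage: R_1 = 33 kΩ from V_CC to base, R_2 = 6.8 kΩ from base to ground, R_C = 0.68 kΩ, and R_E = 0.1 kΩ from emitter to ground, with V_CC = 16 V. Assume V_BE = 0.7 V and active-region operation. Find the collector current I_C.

Thevenize the base divider: V_Th = V_CC·R_2/(R_1+R_2) = 16×6.8/39.8 = 2.73 V, R_Th = R_1‖R_2 = 5.64 kΩ.
Base-emitter loop: V_Th = I_B·R_Th + V_BE + (β+1)I_B·R_E, so I_B = (2.73 − 0.7) / (5.64 + 101×0.1) = 0.129 mA.
I_C = β·I_B = 100×0.129 = 12.9 mA, and I_E = (β+1)I_B = 13.1 mA.
V_CE = V_CC − I_C·R_C − I_E·R_E = 16 − 12.9×0.68 − 13.1×0.1 = 5.91 V.
V_CE = 5.91 V > 0.2 V confirms active-region operation.

I_C ≈ 13 mA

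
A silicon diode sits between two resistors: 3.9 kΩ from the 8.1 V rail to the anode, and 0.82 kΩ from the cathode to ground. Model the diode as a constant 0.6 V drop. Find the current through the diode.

The two resistors are in series with the diode, so KVL gives 8.1 = I·3.9 + 0.6 + I·0.82.
I = (8.1 − 0.6) / (3.9 + 0.82) kΩ = 7.5 / 4.72 = 1.59 mA.

I ≈ 1.6 mA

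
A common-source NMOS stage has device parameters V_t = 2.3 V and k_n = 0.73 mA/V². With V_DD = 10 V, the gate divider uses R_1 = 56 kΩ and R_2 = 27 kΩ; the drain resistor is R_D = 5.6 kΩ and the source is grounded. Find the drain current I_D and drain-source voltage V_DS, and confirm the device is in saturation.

V_G = V_DD·R_2/(R_1+R_2) = 10×27/83 = 3.25 V. With the source grounded, V_GS = V_G = 3.25 V.
Assume saturation: I_D = (k_n/2)(V_GS − V_t)² = (0.73/2)×(3.25 − 2.3)² = 0.365×0.953² = 0.332 mA.
V_DS = V_DD − I_D·R_D = 10 − 0.332×5.6 = 8.14 V.
Saturation requires V_DS ≥ V_GS − V_t = 0.953 V; 8.14 ≥ 0.953 ✓.

I_D ≈ 0.33 mA, V_DS ≈ 8.1 V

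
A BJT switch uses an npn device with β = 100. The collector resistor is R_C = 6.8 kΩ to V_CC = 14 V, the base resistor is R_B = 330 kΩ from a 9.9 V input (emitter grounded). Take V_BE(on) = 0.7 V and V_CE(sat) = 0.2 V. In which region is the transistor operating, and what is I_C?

saturation; I_C ≈ 2 mA

Assume active: I_B = (9.9 − 0.7)/330 = 0.0279 mA, giving I_C = β·I_B = 2.79 mA.
But then V_CE = 14 − 2.79×6.8 = -4.96 V < V_CE(sat) = 0.2 V — impossible in the active region.
So the transistor is saturated. With V_CE = 0.2 V, I_C = (V_CC − 0.2)/R_C = 13.8/6.8 = 2.03 mA.
Check: β·I_B = 2.79 mA > I_C = 2.03 mA, confirming saturation.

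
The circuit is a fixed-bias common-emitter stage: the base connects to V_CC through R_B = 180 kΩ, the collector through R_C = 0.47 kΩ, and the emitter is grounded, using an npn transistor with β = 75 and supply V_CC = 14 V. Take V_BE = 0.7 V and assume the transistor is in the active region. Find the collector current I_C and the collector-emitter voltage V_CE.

Base loop: V_CC = I_B·R_B + V_BE, so I_B = (14 − 0.7)/180 kΩ = 0.0739 mA.
In the active region I_C = β·I_B = 75 × 0.0739 = 5.54 mA.
Collector loop: V_CE = V_CC − I_C·R_C = 14 − 5.54×0.47 = 11.4 V.
Since V_CE = 11.4 V > V_CE(sat) ≈ 0.2 V, the transistor is in the active region as assumed.

I_C ≈ 5.5 mA, V_CE ≈ 11 V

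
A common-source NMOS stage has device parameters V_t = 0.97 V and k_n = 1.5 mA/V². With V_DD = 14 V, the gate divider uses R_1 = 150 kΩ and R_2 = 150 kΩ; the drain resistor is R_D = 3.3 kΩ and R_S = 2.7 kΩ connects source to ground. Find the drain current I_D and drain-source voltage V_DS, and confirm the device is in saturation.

V_G = V_DD·R_2/(R_1+R_2) = 14×150/300 = 7 V.
Assume saturation: I_D = (k_n/2)(V_GS − V_t)² with V_GS = V_G − I_D·R_S = 7 − 2.7·I_D.
Substituting gives 5.47·I_D² − 25.4·I_D + 27.3 = 0, with roots I_D = 1.68 or 2.97 mA.
The root I_D = 2.97 mA gives V_GS = -1.02 V ≤ V_t, so take I_D = 1.68 mA.
Then V_GS = 2.47 V and V_DS = V_DD − I_D(R_D+R_S) = 14 − 1.68×6 = 3.93 V.
Saturation requires V_DS ≥ V_GS − V_t = 1.5 V; 3.93 ≥ 1.5 ✓.

I_D ≈ 1.7 mA, V_DS ≈ 3.9 V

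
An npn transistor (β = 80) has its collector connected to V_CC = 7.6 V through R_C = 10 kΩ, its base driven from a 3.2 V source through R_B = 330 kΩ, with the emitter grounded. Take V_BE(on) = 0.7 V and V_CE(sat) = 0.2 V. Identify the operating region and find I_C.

active; I_C ≈ 0.61 mA

Assume active. Base-emitter loop: I_B = (V_BB − V_BE)/R_B = (3.2 − 0.7)/330 = 0.00758 mA.
I_C = β·I_B = 80×0.00758 = 0.606 mA.
V_CE = V_CC − I_C·R_C = 7.6 − 0.606×10 = 1.54 V > V_CE(sat), so the active-region assumption holds.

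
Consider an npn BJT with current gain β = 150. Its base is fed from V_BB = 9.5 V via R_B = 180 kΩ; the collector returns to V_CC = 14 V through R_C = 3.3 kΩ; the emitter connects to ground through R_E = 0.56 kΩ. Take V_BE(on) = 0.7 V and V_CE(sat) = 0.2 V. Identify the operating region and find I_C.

Assume active: I_B = (9.5 − 0.7)/(180 + 151×0.56) = 0.0333 mA, I_C = β·I_B = 4.99 mA.
Then V_CE = 14 − 4.99×3.3 − 5.02×0.56 = -5.28 V < 0.2 V — the active assumption fails.
Re-solve with V_CE = 0.2 V. KCL at the emitter: V_E/R_E = (V_BB−0.7−V_E)/R_B + (V_CC−0.2−V_E)/R_C, giving V_E = 2.02 V.
I_C = (V_CC − 0.2 − V_E)/R_C = (13.8 − 2.02)/3.3 = 3.57 mA.
Check: I_B = (8.8 − 2.02)/180 = 0.0377 mA, and β·I_B = 5.65 mA > I_C, confirming saturation.

saturation; I_C ≈ 3.6 mA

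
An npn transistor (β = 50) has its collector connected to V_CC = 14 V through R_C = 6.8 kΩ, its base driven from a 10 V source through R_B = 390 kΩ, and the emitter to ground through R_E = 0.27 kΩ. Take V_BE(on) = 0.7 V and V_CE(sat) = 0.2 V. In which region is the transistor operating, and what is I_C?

active; I_C ≈ 1.2 mA

Assume active. Base-emitter loop: I_B = (V_BB − V_BE)/(R_B + (β+1)R_E) = (10 − 0.7)/(390 + 51×0.27) = 0.023 mA.
I_C = β·I_B = 50×0.023 = 1.15 mA.
V_CE = V_CC − I_C·R_C − I_E·R_E = 14 − 1.15×6.8 − 1.17×0.27 = 5.85 V > V_CE(sat), so the active-region assumption holds.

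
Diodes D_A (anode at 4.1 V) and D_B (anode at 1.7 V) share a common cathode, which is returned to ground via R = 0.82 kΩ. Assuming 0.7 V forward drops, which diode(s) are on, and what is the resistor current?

Assume both conduct. Then node N would need to be at both 4.1−0.7 = 3.4 V and 1.7−0.7 = 1 V, which is impossible.
Assume only D_A conducts: V_N = 4.1 − 0.7 = 3.4 V, so I_R = 3.4/0.82 = 4.15 mA.
Check D_B: its anode-to-cathode voltage is 1.7 − 3.4 = -1.7 V < 0.7 V, so it is off. The assumption is consistent.

Only D_A conducts; I_R ≈ 4.1 mA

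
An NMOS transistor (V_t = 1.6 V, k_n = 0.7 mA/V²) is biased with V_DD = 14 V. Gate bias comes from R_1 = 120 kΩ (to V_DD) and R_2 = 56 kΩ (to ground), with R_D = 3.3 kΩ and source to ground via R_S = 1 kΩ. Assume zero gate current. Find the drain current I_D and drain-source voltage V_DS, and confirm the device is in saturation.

V_G = V_DD·R_2/(R_1+R_2) = 14×56/176 = 4.45 V.
Assume saturation: I_D = (k_n/2)(V_GS − V_t)² with V_GS = V_G − I_D·R_S = 4.45 − 1·I_D.
Substituting gives 0.35·I_D² − 3·I_D + 2.85 = 0, with roots I_D = 1.09 or 7.48 mA.
The root I_D = 7.48 mA gives V_GS = -3.02 V ≤ V_t, so take I_D = 1.09 mA.
Then V_GS = 3.36 V and V_DS = V_DD − I_D(R_D+R_S) = 14 − 1.09×4.3 = 9.31 V.
Saturation requires V_DS ≥ V_GS − V_t = 1.76 V; 9.31 ≥ 1.76 ✓.

I_D ≈ 1.1 mA, V_DS ≈ 9.3 V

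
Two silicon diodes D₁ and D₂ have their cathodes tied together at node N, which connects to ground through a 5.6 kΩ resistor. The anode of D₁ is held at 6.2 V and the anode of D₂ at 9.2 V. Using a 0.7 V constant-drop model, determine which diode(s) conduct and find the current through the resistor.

Only D₂ conducts; I_R ≈ 1.5 mA

Assume both conduct. Then node N would need to be at both 6.2−0.7 = 5.5 V and 9.2−0.7 = 8.5 V, which is impossible.
Assume only D₂ conducts: V_N = 9.2 − 0.7 = 8.5 V, so I_R = 8.5/5.6 = 1.52 mA.
Check D₁: its anode-to-cathode voltage is 6.2 − 8.5 = -2.3 V < 0.7 V, so it is off. The assumption is consistent.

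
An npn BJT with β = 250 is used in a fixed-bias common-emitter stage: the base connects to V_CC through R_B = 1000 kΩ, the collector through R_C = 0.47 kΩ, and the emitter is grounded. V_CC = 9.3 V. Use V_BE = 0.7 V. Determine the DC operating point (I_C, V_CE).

I_C ≈ 2.2 mA, V_CE ≈ 8.3 V

Base loop: V_CC = I_B·R_B + V_BE, so I_B = (9.3 − 0.7)/1000 kΩ = 0.0086 mA.
In the active region I_C = β·I_B = 250 × 0.0086 = 2.15 mA.
Collector loop: V_CE = V_CC − I_C·R_C = 9.3 − 2.15×0.47 = 8.29 V.
Since V_CE = 8.29 V > V_CE(sat) ≈ 0.2 V, the transistor is in the active region as assumed.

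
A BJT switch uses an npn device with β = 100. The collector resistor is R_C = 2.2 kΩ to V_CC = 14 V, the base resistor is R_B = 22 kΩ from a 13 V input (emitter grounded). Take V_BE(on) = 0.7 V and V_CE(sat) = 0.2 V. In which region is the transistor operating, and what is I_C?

saturation; I_C ≈ 6.3 mA

Assume active: I_B = (13 − 0.7)/22 = 0.559 mA, giving I_C = β·I_B = 55.9 mA.
But then V_CE = 14 − 55.9×2.2 = -109 V < V_CE(sat) = 0.2 V — impossible in the active region.
So the transistor is saturated. With V_CE = 0.2 V, I_C = (V_CC − 0.2)/R_C = 13.8/2.2 = 6.27 mA.
Check: β·I_B = 55.9 mA > I_C = 6.27 mA, confirming saturation.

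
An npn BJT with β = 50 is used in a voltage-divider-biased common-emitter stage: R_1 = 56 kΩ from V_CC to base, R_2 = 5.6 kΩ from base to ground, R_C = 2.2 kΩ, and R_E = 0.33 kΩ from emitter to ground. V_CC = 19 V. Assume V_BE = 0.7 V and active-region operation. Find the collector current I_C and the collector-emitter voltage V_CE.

I_C ≈ 2.3 mA, V_CE ≈ 13 V

Thevenize the base divider: V_Th = V_CC·R_2/(R_1+R_2) = 19×5.6/61.6 = 1.73 V, R_Th = R_1‖R_2 = 5.09 kΩ.
Base-emitter loop: V_Th = I_B·R_Th + V_BE + (β+1)I_B·R_E, so I_B = (1.73 − 0.7) / (5.09 + 51×0.33) = 0.0469 mA.
I_C = β·I_B = 50×0.0469 = 2.34 mA, and I_E = (β+1)I_B = 2.39 mA.
V_CE = V_CC − I_C·R_C − I_E·R_E = 19 − 2.34×2.2 − 2.39×0.33 = 13.1 V.
V_CE = 13.1 V > 0.2 V confirms active-region operation.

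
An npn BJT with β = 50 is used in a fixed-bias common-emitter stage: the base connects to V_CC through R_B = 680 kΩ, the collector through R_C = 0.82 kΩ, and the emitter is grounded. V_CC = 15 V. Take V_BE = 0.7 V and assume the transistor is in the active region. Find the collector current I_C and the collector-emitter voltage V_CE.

Base loop: V_CC = I_B·R_B + V_BE, so I_B = (15 − 0.7)/680 kΩ = 0.021 mA.
In the active region I_C = β·I_B = 50 × 0.021 = 1.05 mA.
Collector loop: V_CE = V_CC − I_C·R_C = 15 − 1.05×0.82 = 14.1 V.
Since V_CE = 14.1 V > V_CE(sat) ≈ 0.2 V, the transistor is in the active region as assumed.

I_C ≈ 1.1 mA, V_CE ≈ 14 V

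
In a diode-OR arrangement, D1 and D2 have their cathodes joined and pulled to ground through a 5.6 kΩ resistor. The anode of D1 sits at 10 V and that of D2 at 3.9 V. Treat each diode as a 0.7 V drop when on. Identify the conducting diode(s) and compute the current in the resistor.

Only D1 conducts; I_R ≈ 1.7 mA

Assume both conduct. Then node N would need to be at both 10−0.7 = 9.3 V and 3.9−0.7 = 3.2 V, which is impossible.
Assume only D1 conducts: V_N = 10 − 0.7 = 9.3 V, so I_R = 9.3/5.6 = 1.66 mA.
Check D2: its anode-to-cathode voltage is 3.9 − 9.3 = -5.4 V < 0.7 V, so it is off. The assumption is consistent.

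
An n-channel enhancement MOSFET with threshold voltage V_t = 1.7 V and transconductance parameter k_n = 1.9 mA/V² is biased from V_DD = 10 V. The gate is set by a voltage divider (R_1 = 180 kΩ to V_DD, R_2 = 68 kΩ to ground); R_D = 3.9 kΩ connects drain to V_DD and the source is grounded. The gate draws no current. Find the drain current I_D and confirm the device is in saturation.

V_G = V_DD·R_2/(R_1+R_2) = 10×68/248 = 2.74 V. With the source grounded, V_GS = V_G = 2.74 V.
Assume saturation: I_D = (k_n/2)(V_GS − V_t)² = (1.9/2)×(2.74 − 1.7)² = 0.95×1.04² = 1.03 mA.
V_DS = V_DD − I_D·R_D = 10 − 1.03×3.9 = 5.98 V.
Saturation requires V_DS ≥ V_GS − V_t = 1.04 V; 5.98 ≥ 1.04 ✓.

I_D ≈ 1 mA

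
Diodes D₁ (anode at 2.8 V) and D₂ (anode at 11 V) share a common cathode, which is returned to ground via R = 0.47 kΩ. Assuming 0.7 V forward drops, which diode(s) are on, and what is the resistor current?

Only D₂ conducts; I_R ≈ 22 mA

Assume both conduct. Then node N would need to be at both 2.8−0.7 = 2.1 V and 11−0.7 = 10.3 V, which is impossible.
Assume only D₂ conducts: V_N = 11 − 0.7 = 10.3 V, so I_R = 10.3/0.47 = 21.9 mA.
Check D₁: its anode-to-cathode voltage is 2.8 − 10.3 = -7.5 V < 0.7 V, so it is off. The assumption is consistent.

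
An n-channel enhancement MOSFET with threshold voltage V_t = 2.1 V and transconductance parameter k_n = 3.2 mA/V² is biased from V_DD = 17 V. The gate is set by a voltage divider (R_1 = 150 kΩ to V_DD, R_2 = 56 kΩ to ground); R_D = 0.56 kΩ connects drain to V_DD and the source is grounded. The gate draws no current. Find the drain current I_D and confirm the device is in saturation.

V_G = V_DD·R_2/(R_1+R_2) = 17×56/206 = 4.62 V. With the source grounded, V_GS = V_G = 4.62 V.
Assume saturation: I_D = (k_n/2)(V_GS − V_t)² = (3.2/2)×(4.62 − 2.1)² = 1.6×2.52² = 10.2 mA.
V_DS = V_DD − I_D·R_D = 17 − 10.2×0.56 = 11.3 V.
Saturation requires V_DS ≥ V_GS − V_t = 2.52 V; 11.3 ≥ 2.52 ✓.

I_D ≈ 10 mA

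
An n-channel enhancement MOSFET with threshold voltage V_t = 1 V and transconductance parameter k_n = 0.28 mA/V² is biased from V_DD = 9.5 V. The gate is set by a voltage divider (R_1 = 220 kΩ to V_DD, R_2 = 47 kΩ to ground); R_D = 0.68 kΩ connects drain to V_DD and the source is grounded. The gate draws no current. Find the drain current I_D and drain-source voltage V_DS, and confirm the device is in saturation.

I_D ≈ 0.063 mA, V_DS ≈ 9.5 V

V_G = V_DD·R_2/(R_1+R_2) = 9.5×47/267 = 1.67 V. With the source grounded, V_GS = V_G = 1.67 V.
Assume saturation: I_D = (k_n/2)(V_GS − V_t)² = (0.28/2)×(1.67 − 1)² = 0.14×0.672² = 0.0633 mA.
V_DS = V_DD − I_D·R_D = 9.5 − 0.0633×0.68 = 9.46 V.
Saturation requires V_DS ≥ V_GS − V_t = 0.672 V; 9.46 ≥ 0.672 ✓.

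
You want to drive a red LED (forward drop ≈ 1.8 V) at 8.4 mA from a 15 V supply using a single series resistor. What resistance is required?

The resistor drops V_S − V_D = 15 − 1.8 = 13.2 V at 8.4 mA.
R = 13.2 V / 8.4 mA = 1.57 kΩ.

R ≈ 1.6 kΩ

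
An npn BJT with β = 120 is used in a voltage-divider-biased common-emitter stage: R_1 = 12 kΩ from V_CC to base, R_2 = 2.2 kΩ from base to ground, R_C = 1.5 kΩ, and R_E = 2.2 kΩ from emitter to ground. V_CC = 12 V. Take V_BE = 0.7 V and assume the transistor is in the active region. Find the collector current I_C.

I_C ≈ 0.52 mA

Thevenize the base divider: V_Th = V_CC·R_2/(R_1+R_2) = 12×2.2/14.2 = 1.86 V, R_Th = R_1‖R_2 = 1.86 kΩ.
Base-emitter loop: V_Th = I_B·R_Th + V_BE + (β+1)I_B·R_E, so I_B = (1.86 − 0.7) / (1.86 + 121×2.2) = 0.00432 mA.
I_C = β·I_B = 120×0.00432 = 0.519 mA, and I_E = (β+1)I_B = 0.523 mA.
V_CE = V_CC − I_C·R_C − I_E·R_E = 12 − 0.519×1.5 − 0.523×2.2 = 10.1 V.
V_CE = 10.1 V > 0.2 V confirms active-region operation.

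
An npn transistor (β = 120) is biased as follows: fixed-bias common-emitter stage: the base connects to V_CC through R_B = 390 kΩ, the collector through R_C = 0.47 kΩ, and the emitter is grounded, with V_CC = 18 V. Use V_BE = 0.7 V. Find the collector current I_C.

I_C ≈ 5.3 mA

Base loop: V_CC = I_B·R_B + V_BE, so I_B = (18 − 0.7)/390 kΩ = 0.0444 mA.
In the active region I_C = β·I_B = 120 × 0.0444 = 5.32 mA.
Collector loop: V_CE = V_CC − I_C·R_C = 18 − 5.32×0.47 = 15.5 V.
Since V_CE = 15.5 V > V_CE(sat) ≈ 0.2 V, the transistor is in the active region as assumed.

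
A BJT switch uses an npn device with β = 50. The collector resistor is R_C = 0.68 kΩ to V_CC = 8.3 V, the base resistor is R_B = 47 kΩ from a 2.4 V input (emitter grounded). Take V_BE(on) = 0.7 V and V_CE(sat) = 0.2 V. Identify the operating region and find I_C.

Assume active. Base-emitter loop: I_B = (V_BB − V_BE)/R_B = (2.4 − 0.7)/47 = 0.0362 mA.
I_C = β·I_B = 50×0.0362 = 1.81 mA.
V_CE = V_CC − I_C·R_C = 8.3 − 1.81×0.68 = 7.07 V > V_CE(sat), so the active-region assumption holds.

active; I_C ≈ 1.8 mA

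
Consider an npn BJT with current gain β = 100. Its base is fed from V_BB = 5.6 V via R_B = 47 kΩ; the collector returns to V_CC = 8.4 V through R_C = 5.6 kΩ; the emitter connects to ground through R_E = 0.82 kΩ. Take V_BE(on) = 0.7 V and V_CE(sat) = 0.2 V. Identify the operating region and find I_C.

Assume active: I_B = (5.6 − 0.7)/(47 + 101×0.82) = 0.0377 mA, I_C = β·I_B = 3.77 mA.
Then V_CE = 8.4 − 3.77×5.6 − 3.81×0.82 = -15.9 V < 0.2 V — the active assumption fails.
Re-solve with V_CE = 0.2 V. KCL at the emitter: V_E/R_E = (V_BB−0.7−V_E)/R_B + (V_CC−0.2−V_E)/R_C, giving V_E = 1.11 V.
I_C = (V_CC − 0.2 − V_E)/R_C = (8.2 − 1.11)/5.6 = 1.27 mA.
Check: I_B = (4.9 − 1.11)/47 = 0.0807 mA, and β·I_B = 8.07 mA > I_C, confirming saturation.

saturation; I_C ≈ 1.3 mA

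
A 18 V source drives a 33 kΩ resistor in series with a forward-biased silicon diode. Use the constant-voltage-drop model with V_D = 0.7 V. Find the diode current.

KVL around the loop: 18 = V_D + I·R = 0.7 + I × 33 kΩ.
So I = (18 − 0.7) / 33 kΩ = 17.3 / 33 = 0.524 mA.

I ≈ 0.52 mA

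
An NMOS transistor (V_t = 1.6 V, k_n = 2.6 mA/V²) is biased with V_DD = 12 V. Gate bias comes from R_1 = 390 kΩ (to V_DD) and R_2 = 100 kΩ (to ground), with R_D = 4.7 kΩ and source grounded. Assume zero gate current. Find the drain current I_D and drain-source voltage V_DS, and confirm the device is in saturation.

I_D ≈ 0.94 mA, V_DS ≈ 7.6 V

V_G = V_DD·R_2/(R_1+R_2) = 12×100/490 = 2.45 V. With the source grounded, V_GS = V_G = 2.45 V.
Assume saturation: I_D = (k_n/2)(V_GS − V_t)² = (2.6/2)×(2.45 − 1.6)² = 1.3×0.849² = 0.937 mA.
V_DS = V_DD − I_D·R_D = 12 − 0.937×4.7 = 7.6 V.
Saturation requires V_DS ≥ V_GS − V_t = 0.849 V; 7.6 ≥ 0.849 ✓.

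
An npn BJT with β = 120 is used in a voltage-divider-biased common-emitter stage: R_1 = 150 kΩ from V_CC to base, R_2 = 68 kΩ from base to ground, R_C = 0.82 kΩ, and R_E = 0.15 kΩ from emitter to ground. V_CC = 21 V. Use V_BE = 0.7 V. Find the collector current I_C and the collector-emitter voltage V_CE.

I_C ≈ 11 mA, V_CE ≈ 10 V

Thevenize the base divider: V_Th = V_CC·R_2/(R_1+R_2) = 21×68/218 = 6.55 V, R_Th = R_1‖R_2 = 46.8 kΩ.
Base-emitter loop: V_Th = I_B·R_Th + V_BE + (β+1)I_B·R_E, so I_B = (6.55 − 0.7) / (46.8 + 121×0.15) = 0.0901 mA.
I_C = β·I_B = 120×0.0901 = 10.8 mA, and I_E = (β+1)I_B = 10.9 mA.
V_CE = V_CC − I_C·R_C − I_E·R_E = 21 − 10.8×0.82 − 10.9×0.15 = 10.5 V.
V_CE = 10.5 V > 0.2 V confirms active-region operation.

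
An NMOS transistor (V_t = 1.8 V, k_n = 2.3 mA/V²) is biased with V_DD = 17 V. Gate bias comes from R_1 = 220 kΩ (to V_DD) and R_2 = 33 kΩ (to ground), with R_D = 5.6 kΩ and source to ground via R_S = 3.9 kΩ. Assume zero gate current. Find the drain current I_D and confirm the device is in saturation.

I_D ≈ 0.052 mA

V_G = V_DD·R_2/(R_1+R_2) = 17×33/253 = 2.22 V.
Assume saturation: I_D = (k_n/2)(V_GS − V_t)² with V_GS = V_G − I_D·R_S = 2.22 − 3.9·I_D.
Substituting gives 17.5·I_D² − 4.74·I_D + 0.2 = 0, with roots I_D = 0.0523 or 0.219 mA.
The root I_D = 0.219 mA gives V_GS = 1.36 V ≤ V_t, so take I_D = 0.0523 mA.
Then V_GS = 2.01 V and V_DS = V_DD − I_D(R_D+R_S) = 17 − 0.0523×9.5 = 16.5 V.
Saturation requires V_DS ≥ V_GS − V_t = 0.213 V; 16.5 ≥ 0.213 ✓.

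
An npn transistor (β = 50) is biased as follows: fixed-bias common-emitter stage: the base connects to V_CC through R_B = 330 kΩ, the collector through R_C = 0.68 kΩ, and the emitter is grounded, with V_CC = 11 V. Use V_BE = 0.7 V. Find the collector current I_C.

I_C ≈ 1.6 mA

Base loop: V_CC = I_B·R_B + V_BE, so I_B = (11 − 0.7)/330 kΩ = 0.0312 mA.
In the active region I_C = β·I_B = 50 × 0.0312 = 1.56 mA.
Collector loop: V_CE = V_CC − I_C·R_C = 11 − 1.56×0.68 = 9.94 V.
Since V_CE = 9.94 V > V_CE(sat) ≈ 0.2 V, the transistor is in the active region as assumed.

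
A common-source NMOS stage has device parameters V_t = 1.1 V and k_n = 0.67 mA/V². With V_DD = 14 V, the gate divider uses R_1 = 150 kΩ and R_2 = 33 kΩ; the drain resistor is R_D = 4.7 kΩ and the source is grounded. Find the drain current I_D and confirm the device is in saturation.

V_G = V_DD·R_2/(R_1+R_2) = 14×33/183 = 2.52 V. With the source grounded, V_GS = V_G = 2.52 V.
Assume saturation: I_D = (k_n/2)(V_GS − V_t)² = (0.67/2)×(2.52 − 1.1)² = 0.335×1.42² = 0.68 mA.
V_DS = V_DD − I_D·R_D = 14 − 0.68×4.7 = 10.8 V.
Saturation requires V_DS ≥ V_GS − V_t = 1.42 V; 10.8 ≥ 1.42 ✓.

I_D ≈ 0.68 mA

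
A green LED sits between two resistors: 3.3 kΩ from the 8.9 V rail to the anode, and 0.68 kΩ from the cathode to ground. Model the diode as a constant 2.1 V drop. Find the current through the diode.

The two resistors are in series with the diode, so KVL gives 8.9 = I·3.3 + 2.1 + I·0.68.
I = (8.9 − 2.1) / (3.3 + 0.68) kΩ = 6.8 / 3.98 = 1.71 mA.

I ≈ 1.7 mA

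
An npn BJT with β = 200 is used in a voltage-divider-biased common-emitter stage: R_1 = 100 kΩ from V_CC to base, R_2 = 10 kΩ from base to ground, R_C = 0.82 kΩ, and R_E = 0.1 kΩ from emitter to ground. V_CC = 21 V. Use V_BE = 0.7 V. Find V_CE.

V_CE ≈ 13 V

Thevenize the base divider: V_Th = V_CC·R_2/(R_1+R_2) = 21×10/110 = 1.91 V, R_Th = R_1‖R_2 = 9.09 kΩ.
Base-emitter loop: V_Th = I_B·R_Th + V_BE + (β+1)I_B·R_E, so I_B = (1.91 − 0.7) / (9.09 + 201×0.1) = 0.0414 mA.
I_C = β·I_B = 200×0.0414 = 8.28 mA, and I_E = (β+1)I_B = 8.33 mA.
V_CE = V_CC − I_C·R_C − I_E·R_E = 21 − 8.28×0.82 − 8.33×0.1 = 13.4 V.
V_CE = 13.4 V > 0.2 V confirms active-region operation.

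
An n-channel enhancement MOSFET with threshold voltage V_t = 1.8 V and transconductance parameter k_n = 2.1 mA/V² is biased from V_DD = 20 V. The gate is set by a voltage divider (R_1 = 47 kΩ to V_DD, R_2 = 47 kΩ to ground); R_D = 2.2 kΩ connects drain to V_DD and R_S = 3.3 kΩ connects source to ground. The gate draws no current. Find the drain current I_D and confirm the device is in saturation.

V_G = V_DD·R_2/(R_1+R_2) = 20×47/94 = 10 V.
Assume saturation: I_D = (k_n/2)(V_GS − V_t)² with V_GS = V_G − I_D·R_S = 10 − 3.3·I_D.
Substituting gives 11.4·I_D² − 57.8·I_D + 70.6 = 0, with roots I_D = 2.06 or 3 mA.
The root I_D = 3 mA gives V_GS = 0.111 V ≤ V_t, so take I_D = 2.06 mA.
Then V_GS = 3.2 V and V_DS = V_DD − I_D(R_D+R_S) = 20 − 2.06×5.5 = 8.67 V.
Saturation requires V_DS ≥ V_GS − V_t = 1.4 V; 8.67 ≥ 1.4 ✓.

I_D ≈ 2.1 mA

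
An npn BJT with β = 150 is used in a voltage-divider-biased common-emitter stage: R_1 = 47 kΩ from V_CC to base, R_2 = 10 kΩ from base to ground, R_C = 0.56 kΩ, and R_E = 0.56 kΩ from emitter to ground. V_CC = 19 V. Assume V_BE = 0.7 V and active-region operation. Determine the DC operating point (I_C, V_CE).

I_C ≈ 4.3 mA, V_CE ≈ 14 V

Thevenize the base divider: V_Th = V_CC·R_2/(R_1+R_2) = 19×10/57 = 3.33 V, R_Th = R_1‖R_2 = 8.25 kΩ.
Base-emitter loop: V_Th = I_B·R_Th + V_BE + (β+1)I_B·R_E, so I_B = (3.33 − 0.7) / (8.25 + 151×0.56) = 0.0284 mA.
I_C = β·I_B = 150×0.0284 = 4.26 mA, and I_E = (β+1)I_B = 4.28 mA.
V_CE = V_CC − I_C·R_C − I_E·R_E = 19 − 4.26×0.56 − 4.28×0.56 = 14.2 V.
V_CE = 14.2 V > 0.2 V confirms active-region operation.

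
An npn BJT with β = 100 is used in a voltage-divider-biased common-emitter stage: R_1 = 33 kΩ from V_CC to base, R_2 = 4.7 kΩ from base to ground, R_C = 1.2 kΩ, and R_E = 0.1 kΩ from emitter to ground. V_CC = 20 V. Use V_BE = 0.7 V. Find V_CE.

Thevenize the base divider: V_Th = V_CC·R_2/(R_1+R_2) = 20×4.7/37.7 = 2.49 V, R_Th = R_1‖R_2 = 4.11 kΩ.
Base-emitter loop: V_Th = I_B·R_Th + V_BE + (β+1)I_B·R_E, so I_B = (2.49 − 0.7) / (4.11 + 101×0.1) = 0.126 mA.
I_C = β·I_B = 100×0.126 = 12.6 mA, and I_E = (β+1)I_B = 12.7 mA.
V_CE = V_CC − I_C·R_C − I_E·R_E = 20 − 12.6×1.2 − 12.7×0.1 = 3.59 V.
V_CE = 3.59 V > 0.2 V confirms active-region operation.

V_CE ≈ 3.6 V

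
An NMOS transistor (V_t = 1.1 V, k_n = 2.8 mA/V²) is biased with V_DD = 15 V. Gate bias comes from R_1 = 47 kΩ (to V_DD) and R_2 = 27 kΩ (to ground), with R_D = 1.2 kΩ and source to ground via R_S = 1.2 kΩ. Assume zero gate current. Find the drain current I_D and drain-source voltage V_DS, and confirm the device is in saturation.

I_D ≈ 2.5 mA, V_DS ≈ 8.9 V

V_G = V_DD·R_2/(R_1+R_2) = 15×27/74 = 5.47 V.
Assume saturation: I_D = (k_n/2)(V_GS − V_t)² with V_GS = V_G − I_D·R_S = 5.47 − 1.2·I_D.
Substituting gives 2.02·I_D² − 15.7·I_D + 26.8 = 0, with roots I_D = 2.53 or 5.26 mA.
The root I_D = 5.26 mA gives V_GS = -0.838 V ≤ V_t, so take I_D = 2.53 mA.
Then V_GS = 2.44 V and V_DS = V_DD − I_D(R_D+R_S) = 15 − 2.53×2.4 = 8.94 V.
Saturation requires V_DS ≥ V_GS − V_t = 1.34 V; 8.94 ≥ 1.34 ✓.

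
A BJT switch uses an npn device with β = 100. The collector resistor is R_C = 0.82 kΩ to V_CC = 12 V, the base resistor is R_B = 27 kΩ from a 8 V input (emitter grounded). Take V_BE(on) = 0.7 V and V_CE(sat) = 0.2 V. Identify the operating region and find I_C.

Assume active: I_B = (8 − 0.7)/27 = 0.27 mA, giving I_C = β·I_B = 27 mA.
But then V_CE = 12 − 27×0.82 = -10.2 V < V_CE(sat) = 0.2 V — impossible in the active region.
So the transistor is saturated. With V_CE = 0.2 V, I_C = (V_CC − 0.2)/R_C = 11.8/0.82 = 14.4 mA.
Check: β·I_B = 27 mA > I_C = 14.4 mA, confirming saturation.

saturation; I_C ≈ 14 mA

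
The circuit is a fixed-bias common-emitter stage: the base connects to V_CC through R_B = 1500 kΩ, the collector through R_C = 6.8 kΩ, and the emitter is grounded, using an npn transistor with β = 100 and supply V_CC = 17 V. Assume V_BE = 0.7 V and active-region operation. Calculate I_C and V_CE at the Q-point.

Base loop: V_CC = I_B·R_B + V_BE, so I_B = (17 − 0.7)/1500 kΩ = 0.0109 mA.
In the active region I_C = β·I_B = 100 × 0.0109 = 1.09 mA.
Collector loop: V_CE = V_CC − I_C·R_C = 17 − 1.09×6.8 = 9.61 V.
Since V_CE = 9.61 V > V_CE(sat) ≈ 0.2 V, the transistor is in the active region as assumed.

I_C ≈ 1.1 mA, V_CE ≈ 9.6 V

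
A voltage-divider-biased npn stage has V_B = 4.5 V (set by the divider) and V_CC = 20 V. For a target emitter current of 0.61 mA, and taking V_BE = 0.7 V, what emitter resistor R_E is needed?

R_E ≈ 6.2 kΩ

V_E = V_B − V_BE = 4.5 − 0.7 = 3.8 V.
R_E = V_E / I_E = 3.8 / 0.61 = 6.23 kΩ.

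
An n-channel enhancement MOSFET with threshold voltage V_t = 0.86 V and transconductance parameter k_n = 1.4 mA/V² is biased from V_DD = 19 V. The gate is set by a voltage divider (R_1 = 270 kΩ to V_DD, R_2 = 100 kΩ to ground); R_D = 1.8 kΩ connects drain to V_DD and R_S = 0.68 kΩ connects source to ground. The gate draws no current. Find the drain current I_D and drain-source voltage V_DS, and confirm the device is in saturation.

I_D ≈ 3.2 mA, V_DS ≈ 11 V

V_G = V_DD·R_2/(R_1+R_2) = 19×100/370 = 5.14 V.
Assume saturation: I_D = (k_n/2)(V_GS − V_t)² with V_GS = V_G − I_D·R_S = 5.14 − 0.68·I_D.
Substituting gives 0.324·I_D² − 5.07·I_D + 12.8 = 0, with roots I_D = 3.16 or 12.5 mA.
The root I_D = 12.5 mA gives V_GS = -3.37 V ≤ V_t, so take I_D = 3.16 mA.
Then V_GS = 2.99 V and V_DS = V_DD − I_D(R_D+R_S) = 19 − 3.16×2.48 = 11.2 V.
Saturation requires V_DS ≥ V_GS − V_t = 2.13 V; 11.2 ≥ 2.13 ✓.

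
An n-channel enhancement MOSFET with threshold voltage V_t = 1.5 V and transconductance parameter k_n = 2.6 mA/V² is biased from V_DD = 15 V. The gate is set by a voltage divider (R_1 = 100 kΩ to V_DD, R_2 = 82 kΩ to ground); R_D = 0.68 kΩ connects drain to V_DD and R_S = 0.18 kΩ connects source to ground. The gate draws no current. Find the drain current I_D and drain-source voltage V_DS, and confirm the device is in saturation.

V_G = V_DD·R_2/(R_1+R_2) = 15×82/182 = 6.76 V.
Assume saturation: I_D = (k_n/2)(V_GS − V_t)² with V_GS = V_G − I_D·R_S = 6.76 − 0.18·I_D.
Substituting gives 0.0421·I_D² − 3.46·I_D + 35.9 = 0, with roots I_D = 12.2 or 70 mA.
The root I_D = 70 mA gives V_GS = -5.84 V ≤ V_t, so take I_D = 12.2 mA.
Then V_GS = 4.56 V and V_DS = V_DD − I_D(R_D+R_S) = 15 − 12.2×0.86 = 4.51 V.
Saturation requires V_DS ≥ V_GS − V_t = 3.06 V; 4.51 ≥ 3.06 ✓.

I_D ≈ 12 mA, V_DS ≈ 4.5 V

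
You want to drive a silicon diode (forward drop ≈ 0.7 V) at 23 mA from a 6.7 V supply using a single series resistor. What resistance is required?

R ≈ 0.26 kΩ

The resistor drops V_S − V_D = 6.7 − 0.7 = 6 V at 23 mA.
R = 6 V / 23 mA = 0.261 kΩ.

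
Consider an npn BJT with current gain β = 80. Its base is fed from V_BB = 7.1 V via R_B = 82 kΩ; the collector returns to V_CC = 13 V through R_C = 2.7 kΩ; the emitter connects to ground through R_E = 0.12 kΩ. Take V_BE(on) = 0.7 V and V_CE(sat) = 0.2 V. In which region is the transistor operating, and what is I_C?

saturation; I_C ≈ 4.5 mA

Assume active: I_B = (7.1 − 0.7)/(82 + 81×0.12) = 0.0698 mA, I_C = β·I_B = 5.58 mA.
Then V_CE = 13 − 5.58×2.7 − 5.65×0.12 = -2.75 V < 0.2 V — the active assumption fails.
Re-solve with V_CE = 0.2 V. KCL at the emitter: V_E/R_E = (V_BB−0.7−V_E)/R_B + (V_CC−0.2−V_E)/R_C, giving V_E = 0.553 V.
I_C = (V_CC − 0.2 − V_E)/R_C = (12.8 − 0.553)/2.7 = 4.54 mA.
Check: I_B = (6.4 − 0.553)/82 = 0.0713 mA, and β·I_B = 5.7 mA > I_C, confirming saturation.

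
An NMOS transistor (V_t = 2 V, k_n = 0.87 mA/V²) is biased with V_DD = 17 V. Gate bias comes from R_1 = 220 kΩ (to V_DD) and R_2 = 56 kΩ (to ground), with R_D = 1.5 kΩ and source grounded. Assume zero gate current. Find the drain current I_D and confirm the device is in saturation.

V_G = V_DD·R_2/(R_1+R_2) = 17×56/276 = 3.45 V. With the source grounded, V_GS = V_G = 3.45 V.
Assume saturation: I_D = (k_n/2)(V_GS − V_t)² = (0.87/2)×(3.45 − 2)² = 0.435×1.45² = 0.914 mA.
V_DS = V_DD − I_D·R_D = 17 − 0.914×1.5 = 15.6 V.
Saturation requires V_DS ≥ V_GS − V_t = 1.45 V; 15.6 ≥ 1.45 ✓.

I_D ≈ 0.91 mA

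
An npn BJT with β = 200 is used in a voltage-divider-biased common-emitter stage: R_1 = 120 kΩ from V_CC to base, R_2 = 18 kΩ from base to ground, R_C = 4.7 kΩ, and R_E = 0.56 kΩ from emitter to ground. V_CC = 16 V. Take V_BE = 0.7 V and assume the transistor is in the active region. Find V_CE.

V_CE ≈ 4.6 V

Thevenize the base divider: V_Th = V_CC·R_2/(R_1+R_2) = 16×18/138 = 2.09 V, R_Th = R_1‖R_2 = 15.7 kΩ.
Base-emitter loop: V_Th = I_B·R_Th + V_BE + (β+1)I_B·R_E, so I_B = (2.09 − 0.7) / (15.7 + 201×0.56) = 0.0108 mA.
I_C = β·I_B = 200×0.0108 = 2.16 mA, and I_E = (β+1)I_B = 2.17 mA.
V_CE = V_CC − I_C·R_C − I_E·R_E = 16 − 2.16×4.7 − 2.17×0.56 = 4.61 V.
V_CE = 4.61 V > 0.2 V confirms active-region operation.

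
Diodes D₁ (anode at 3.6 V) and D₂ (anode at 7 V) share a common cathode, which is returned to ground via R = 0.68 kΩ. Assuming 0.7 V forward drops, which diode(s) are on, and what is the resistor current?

Only D₂ conducts; I_R ≈ 9.3 mA

Assume both conduct. Then node N would need to be at both 3.6−0.7 = 2.9 V and 7−0.7 = 6.3 V, which is impossible.
Assume only D₂ conducts: V_N = 7 − 0.7 = 6.3 V, so I_R = 6.3/0.68 = 9.26 mA.
Check D₁: its anode-to-cathode voltage is 3.6 − 6.3 = -2.7 V < 0.7 V, so it is off. The assumption is consistent.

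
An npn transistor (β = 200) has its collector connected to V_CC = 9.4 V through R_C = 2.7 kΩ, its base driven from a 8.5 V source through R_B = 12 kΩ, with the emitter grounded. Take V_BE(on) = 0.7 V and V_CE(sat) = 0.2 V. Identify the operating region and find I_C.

saturation; I_C ≈ 3.4 mA

Assume active: I_B = (8.5 − 0.7)/12 = 0.65 mA, giving I_C = β·I_B = 130 mA.
But then V_CE = 9.4 − 130×2.7 = -342 V < V_CE(sat) = 0.2 V — impossible in the active region.
So the transistor is saturated. With V_CE = 0.2 V, I_C = (V_CC − 0.2)/R_C = 9.2/2.7 = 3.41 mA.
Check: β·I_B = 130 mA > I_C = 3.41 mA, confirming saturation.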